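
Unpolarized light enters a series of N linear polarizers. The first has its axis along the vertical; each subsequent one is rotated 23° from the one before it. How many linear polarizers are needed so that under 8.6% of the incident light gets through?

N = 12

First polarizer halves the unpolarized light: factor 1/2.
Each further stage multiplies by cos²(23°) = 0.8473.
After N polarizers: T = 0.5·0.8473^(N−1). Require T < 0.086 ⇒ N−1 > ln(0.086/0.5)/ln(0.8473) = 10.63, so N−1 ≥ 11 and N = 12.
Check: N=12 gives T = 0.08082 < 0.086; N=11 gives T = 0.09539.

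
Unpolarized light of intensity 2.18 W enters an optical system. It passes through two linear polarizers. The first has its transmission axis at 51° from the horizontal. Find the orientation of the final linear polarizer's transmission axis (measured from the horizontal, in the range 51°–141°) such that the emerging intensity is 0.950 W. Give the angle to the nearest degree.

θ ≈ 72°

Unpolarized light through the first polarizer → I₁ = ½ I₀, now polarized at 51°.
Target fraction: 0.950 / 2.18 W = 0.4358 of I₀.
Need I₂/I₀ = 0.4358, so cos²(θ − 51°) = 0.4358 / 0.5 = 0.8716.
θ − 51° = arccos(√0.8716) = 21.0°, giving θ ≈ 51 + 21.0 = 72.0°.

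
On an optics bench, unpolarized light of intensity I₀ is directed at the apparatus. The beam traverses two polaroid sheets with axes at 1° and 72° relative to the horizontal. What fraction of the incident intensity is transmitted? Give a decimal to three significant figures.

Unpolarized light through the first polarizer → I₁ = ½ I₀, now polarized at 1°.
I₂ = I₁ cos²(72° − 1°) = 0.5 I₀ · cos²(71°) = 0.053 I₀.
Transmitted fraction = 0.053.

≈ 0.0530 I₀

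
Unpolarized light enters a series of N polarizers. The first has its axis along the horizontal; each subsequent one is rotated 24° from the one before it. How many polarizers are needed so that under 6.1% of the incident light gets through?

N = 13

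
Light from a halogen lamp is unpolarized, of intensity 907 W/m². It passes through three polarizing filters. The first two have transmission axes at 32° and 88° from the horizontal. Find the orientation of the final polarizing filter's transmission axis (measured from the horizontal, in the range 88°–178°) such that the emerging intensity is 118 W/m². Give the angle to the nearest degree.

θ ≈ 112°

Unpolarized light through the first polarizer → I₁ = ½ I₀, now polarized at 32°.
I₂ = I₁ cos²(88° − 32°) = 0.5 I₀ · cos²(56°) = 0.1563 I₀.
Target fraction: 118 / 907 W/m² = 0.1301 of I₀.
Need I₃/I₀ = 0.1301, so cos²(θ − 88°) = 0.1301 / 0.1563 = 0.8321.
θ − 88° = arccos(√0.8321) = 24.2°, giving θ ≈ 88 + 24.2 = 112.2°.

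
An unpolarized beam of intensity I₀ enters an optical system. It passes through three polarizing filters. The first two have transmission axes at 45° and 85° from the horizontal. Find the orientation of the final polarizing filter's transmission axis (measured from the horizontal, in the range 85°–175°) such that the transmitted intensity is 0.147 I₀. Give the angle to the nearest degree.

θ ≈ 130°

Unpolarized light through the first polarizer → I₁ = ½ I₀, now polarized at 45°.
I₂ = I₁ cos²(85° − 45°) = 0.5 I₀ · cos²(40°) = 0.2934 I₀.
Need I₃/I₀ = 0.147, so cos²(θ − 85°) = 0.147 / 0.2934 = 0.501.
θ − 85° = arccos(√0.501) = 44.9°, giving θ ≈ 85 + 44.9 = 129.9°.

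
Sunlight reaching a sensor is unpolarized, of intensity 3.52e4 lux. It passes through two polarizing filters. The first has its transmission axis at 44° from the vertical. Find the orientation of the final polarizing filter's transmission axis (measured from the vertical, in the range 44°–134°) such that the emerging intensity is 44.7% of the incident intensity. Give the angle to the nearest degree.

θ ≈ 63°

Unpolarized light through the first polarizer → I₁ = ½ I₀, now polarized at 44°.
Need I₂/I₀ = 0.447, so cos²(θ − 44°) = 0.447 / 0.5 = 0.894.
θ − 44° = arccos(√0.894) = 19.0°, giving θ ≈ 44 + 19.0 = 63.0°.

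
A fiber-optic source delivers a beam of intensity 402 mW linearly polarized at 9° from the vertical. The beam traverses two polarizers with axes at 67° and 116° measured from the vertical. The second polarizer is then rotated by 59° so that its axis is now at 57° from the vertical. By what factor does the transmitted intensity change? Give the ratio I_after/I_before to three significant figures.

I_new/I_old ≈ 2.25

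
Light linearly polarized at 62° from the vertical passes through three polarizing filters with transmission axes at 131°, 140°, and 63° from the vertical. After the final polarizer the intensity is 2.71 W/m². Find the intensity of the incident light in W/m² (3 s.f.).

By Malus's law, I₁ = I₀ cos²(131° − 62°) = I₀ cos²(69°) = 0.1284 I₀.
I₂ = I₁ cos²(140° − 131°) = 0.1284 I₀ · cos²(9°) = 0.1253 I₀.
I₃ = I₂ cos²(63° − 140°) = 0.1253 I₀ · cos²(77°) = 0.00634 I₀.
So 2.71 W/m² = 0.00634 I₀, giving I₀ = 2.71/0.00634 = 427.5 W/m².

I₀ ≈ 427 W/m²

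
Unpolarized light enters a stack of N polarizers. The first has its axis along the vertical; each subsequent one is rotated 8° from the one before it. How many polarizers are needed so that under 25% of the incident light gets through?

First polarizer halves the unpolarized light: factor 1/2.
Each further stage multiplies by cos²(8°) = 0.9806.
After N polarizers: T = 0.5·0.9806^(N−1). Require T < 0.25 ⇒ N−1 > ln(0.25/0.5)/ln(0.9806) = 35.44, so N−1 ≥ 36 and N = 37.
Check: N=37 gives T = 0.2473 < 0.25; N=36 gives T = 0.2522.

N = 37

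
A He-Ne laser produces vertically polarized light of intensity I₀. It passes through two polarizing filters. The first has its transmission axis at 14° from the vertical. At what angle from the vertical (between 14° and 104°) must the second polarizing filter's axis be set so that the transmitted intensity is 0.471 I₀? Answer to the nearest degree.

θ ≈ 59°

I₁ = I₀ cos²(14° − 0°) = I₀ cos²(14°) = 0.9415 I₀.
Need I₂/I₀ = 0.471, so cos²(θ − 14°) = 0.471 / 0.9415 = 0.5003.
θ − 14° = arccos(√0.5003) = 45.0°, giving θ ≈ 14 + 45.0 = 59.0°.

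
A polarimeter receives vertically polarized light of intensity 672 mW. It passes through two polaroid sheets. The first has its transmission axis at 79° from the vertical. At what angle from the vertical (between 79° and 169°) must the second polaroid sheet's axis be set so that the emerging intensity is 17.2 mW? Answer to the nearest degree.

By Malus's law, I₁ = I₀ cos²(79° − 0°) = I₀ cos²(79°) = 0.03641 I₀.
Target fraction: 17.2 / 672 mW = 0.0256 of I₀.
Need I₂/I₀ = 0.0256, so cos²(θ − 79°) = 0.0256 / 0.03641 = 0.703.
θ − 79° = arccos(√0.703) = 33.0°, giving θ ≈ 79 + 33.0 = 112.0°.

θ ≈ 112°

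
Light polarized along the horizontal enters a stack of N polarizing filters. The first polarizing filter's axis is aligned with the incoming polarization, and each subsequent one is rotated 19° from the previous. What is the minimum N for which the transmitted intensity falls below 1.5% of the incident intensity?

N = 39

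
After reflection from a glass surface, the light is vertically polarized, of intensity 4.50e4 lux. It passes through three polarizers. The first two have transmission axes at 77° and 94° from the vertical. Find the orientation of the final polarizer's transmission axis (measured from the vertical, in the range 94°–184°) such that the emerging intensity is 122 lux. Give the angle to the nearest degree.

θ ≈ 170°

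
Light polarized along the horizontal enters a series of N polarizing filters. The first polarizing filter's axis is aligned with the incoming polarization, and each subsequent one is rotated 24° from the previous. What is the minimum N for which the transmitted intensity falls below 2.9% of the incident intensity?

N = 21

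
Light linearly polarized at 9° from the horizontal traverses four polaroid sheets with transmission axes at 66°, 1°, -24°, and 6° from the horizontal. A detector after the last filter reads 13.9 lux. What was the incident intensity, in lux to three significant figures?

By Malus's law, I₁ = I₀ cos²(66° − 9°) = I₀ cos²(57°) = 0.2966 I₀.
I₂ = I₁ cos²(1° − 66°) = 0.2966 I₀ · cos²(65°) = 0.05298 I₀.
I₃ = I₂ cos²(-24° − 1°) = 0.05298 I₀ · cos²(25°) = 0.04352 I₀.
I₄ = I₃ cos²(6° + 24°) = 0.04352 I₀ · cos²(30°) = 0.03264 I₀.
So 13.9 lux = 0.03264 I₀, giving I₀ = 13.9/0.03264 = 425.9 lux.

I₀ ≈ 426 lux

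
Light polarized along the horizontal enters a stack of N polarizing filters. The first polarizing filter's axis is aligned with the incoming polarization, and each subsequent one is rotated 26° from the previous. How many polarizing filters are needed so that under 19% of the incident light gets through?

N = 9

First polarizer is aligned with the polarization: full transmission.
Each further stage multiplies by cos²(26°) = 0.8078.
After N polarizers: T = 0.8078^(N−1). Require T < 0.19 ⇒ N−1 > ln(0.19)/ln(0.8078) = 7.78, so N−1 ≥ 8 and N = 9.
Check: N=9 gives T = 0.1814 < 0.19; N=8 gives T = 0.2245.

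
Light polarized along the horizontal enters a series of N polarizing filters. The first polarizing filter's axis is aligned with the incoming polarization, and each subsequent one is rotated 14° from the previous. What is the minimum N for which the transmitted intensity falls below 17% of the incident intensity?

First polarizer is aligned with the polarization: full transmission.
Each further stage multiplies by cos²(14°) = 0.9415.
After N polarizers: T = 0.9415^(N−1). Require T < 0.17 ⇒ N−1 > ln(0.17)/ln(0.9415) = 29.38, so N−1 ≥ 30 and N = 31.
Check: N=31 gives T = 0.1638 < 0.17; N=30 gives T = 0.174.

N = 31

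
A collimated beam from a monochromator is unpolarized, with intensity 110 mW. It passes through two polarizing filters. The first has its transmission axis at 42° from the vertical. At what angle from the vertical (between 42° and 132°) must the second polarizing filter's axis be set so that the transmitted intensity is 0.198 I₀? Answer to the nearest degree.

θ ≈ 93°

Unpolarized light through the first polarizer → I₁ = ½ I₀, now polarized at 42°.
Need I₂/I₀ = 0.198, so cos²(θ − 42°) = 0.198 / 0.5 = 0.396.
θ − 42° = arccos(√0.396) = 51.0°, giving θ ≈ 42 + 51.0 = 93.0°.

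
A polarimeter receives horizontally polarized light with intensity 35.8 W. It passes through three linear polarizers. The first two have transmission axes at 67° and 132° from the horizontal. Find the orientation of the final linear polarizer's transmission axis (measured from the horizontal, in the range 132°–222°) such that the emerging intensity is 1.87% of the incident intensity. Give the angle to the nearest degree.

θ ≈ 166°

I₁ = I₀ cos²(67° − 0°) = I₀ cos²(67°) = 0.1527 I₀.
I₂ = I₁ cos²(132° − 67°) = 0.1527 I₀ · cos²(65°) = 0.02727 I₀.
Need I₃/I₀ = 0.0187, so cos²(θ − 132°) = 0.0187 / 0.02727 = 0.6858.
θ − 132° = arccos(√0.6858) = 34.1°, giving θ ≈ 132 + 34.1 = 166.1°.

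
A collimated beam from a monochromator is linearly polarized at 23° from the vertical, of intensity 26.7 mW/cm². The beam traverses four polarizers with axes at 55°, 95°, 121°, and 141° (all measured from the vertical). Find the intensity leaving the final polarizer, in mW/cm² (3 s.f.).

I₁ = 26.7 mW/cm² · cos²(32°) = 19.2 mW/cm².
I₂ = I₁ · cos²(40°) = 19.2 · 0.5868 = 11.27 mW/cm².
I₃ = I₂ · cos²(26°) = 11.27 · 0.8078 = 9.103 mW/cm².
I₄ = I₃ · cos²(20°) = 9.103 · 0.883 = 8.038 mW/cm².

I ≈ 8.04 mW/cm²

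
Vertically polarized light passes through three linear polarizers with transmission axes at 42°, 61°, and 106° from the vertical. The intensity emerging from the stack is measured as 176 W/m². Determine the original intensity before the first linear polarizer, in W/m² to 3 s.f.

By Malus's law, I₁ = I₀ cos²(42° − 0°) = I₀ cos²(42°) = 0.5523 I₀.
I₂ = I₁ cos²(61° − 42°) = 0.5523 I₀ · cos²(19°) = 0.4937 I₀.
I₃ = I₂ cos²(106° − 61°) = 0.4937 I₀ · cos²(45°) = 0.2469 I₀.
So 176 W/m² = 0.2469 I₀, giving I₀ = 176/0.2469 = 712.9 W/m².

I₀ ≈ 713 W/m²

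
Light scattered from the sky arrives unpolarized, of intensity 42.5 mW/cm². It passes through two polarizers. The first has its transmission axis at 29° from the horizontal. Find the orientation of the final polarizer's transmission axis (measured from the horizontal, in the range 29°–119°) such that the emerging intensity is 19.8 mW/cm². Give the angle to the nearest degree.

Unpolarized light through the first polarizer → I₁ = ½ I₀, now polarized at 29°.
Target fraction: 19.8 / 42.5 mW/cm² = 0.4659 of I₀.
Need I₂/I₀ = 0.4659, so cos²(θ − 29°) = 0.4659 / 0.5 = 0.9318.
θ − 29° = arccos(√0.9318) = 15.1°, giving θ ≈ 29 + 15.1 = 44.1°.

θ ≈ 44°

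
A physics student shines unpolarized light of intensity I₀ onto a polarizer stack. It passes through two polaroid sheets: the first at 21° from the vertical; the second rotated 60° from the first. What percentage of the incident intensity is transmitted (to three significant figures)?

≈ 12.5%

Unpolarized light through the first polarizer → I₁ = ½ I₀, now polarized at 21°.
I₂ = I₁ cos²(60°) = 0.5 · 0.25 I₀ = 0.125 I₀.
That is 12.5% of the incident intensity.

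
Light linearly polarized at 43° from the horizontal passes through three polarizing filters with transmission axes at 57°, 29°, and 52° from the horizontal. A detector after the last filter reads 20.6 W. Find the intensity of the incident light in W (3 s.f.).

I₁ = I₀ cos²(57° − 43°) = I₀ cos²(14°) = 0.9415 I₀.
I₂ = I₁ cos²(29° − 57°) = 0.9415 I₀ · cos²(28°) = 0.734 I₀.
I₃ = I₂ cos²(52° − 29°) = 0.734 I₀ · cos²(23°) = 0.6219 I₀.
So 20.6 W = 0.6219 I₀, giving I₀ = 20.6/0.6219 = 33.12 W.

I₀ ≈ 33.1 W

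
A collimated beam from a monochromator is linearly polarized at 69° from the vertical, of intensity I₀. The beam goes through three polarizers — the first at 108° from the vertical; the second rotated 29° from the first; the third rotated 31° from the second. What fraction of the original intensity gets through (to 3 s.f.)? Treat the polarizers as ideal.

≈ 0.339 I₀

I₁ = I₀ cos²(108° − 69°) = I₀ cos²(39°) = 0.604 I₀.
I₂ = I₁ cos²(29°) = 0.604 · 0.765 I₀ = 0.462 I₀.
I₃ = I₂ cos²(31°) = 0.462 · 0.7347 I₀ = 0.3394 I₀.
Transmitted fraction = 0.3394.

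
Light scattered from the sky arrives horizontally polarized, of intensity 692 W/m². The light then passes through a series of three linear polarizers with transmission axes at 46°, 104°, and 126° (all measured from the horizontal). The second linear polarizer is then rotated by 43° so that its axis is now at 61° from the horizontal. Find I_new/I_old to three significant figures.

Before rotation:
I₁ = I₀ cos²(46° − 0°) = I₀ cos²(46°) = 0.4826 I₀.
I₂ = I₁ cos²(104° − 46°) = 0.4826 I₀ · cos²(58°) = 0.1355 I₀.
I₃ = I₂ cos²(126° − 104°) = 0.1355 I₀ · cos²(22°) = 0.1165 I₀.
After rotation:
I₁ = I₀ cos²(46° − 0°) = I₀ cos²(46°) = 0.4826 I₀.
I₂ = I₁ cos²(61° − 46°) = 0.4826 I₀ · cos²(15°) = 0.4502 I₀.
I₃ = I₂ cos²(126° − 61°) = 0.4502 I₀ · cos²(65°) = 0.08041 I₀.
Ratio = 0.08041 / 0.1165 = 0.6903.

I_new/I_old ≈ 0.690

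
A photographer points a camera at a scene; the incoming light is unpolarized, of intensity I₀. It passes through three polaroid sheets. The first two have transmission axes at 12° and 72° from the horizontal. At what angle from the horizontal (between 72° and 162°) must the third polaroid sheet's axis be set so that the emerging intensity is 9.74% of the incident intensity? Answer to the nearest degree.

θ ≈ 100°

Unpolarized light through the first polarizer → I₁ = ½ I₀, now polarized at 12°.
I₂ = I₁ cos²(72° − 12°) = 0.5 I₀ · cos²(60°) = 0.125 I₀.
Need I₃/I₀ = 0.0974, so cos²(θ − 72°) = 0.0974 / 0.125 = 0.7792.
θ − 72° = arccos(√0.7792) = 28.0°, giving θ ≈ 72 + 28.0 = 100.0°.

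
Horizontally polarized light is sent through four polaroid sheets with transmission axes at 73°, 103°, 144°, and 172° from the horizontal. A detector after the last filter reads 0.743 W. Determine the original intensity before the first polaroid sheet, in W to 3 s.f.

I₀ ≈ 26.1 W

By Malus's law, I₁ = I₀ cos²(73° − 0°) = I₀ cos²(73°) = 0.08548 I₀.
I₂ = I₁ cos²(103° − 73°) = 0.08548 I₀ · cos²(30°) = 0.06411 I₀.
I₃ = I₂ cos²(144° − 103°) = 0.06411 I₀ · cos²(41°) = 0.03652 I₀.
I₄ = I₃ cos²(172° − 144°) = 0.03652 I₀ · cos²(28°) = 0.02847 I₀.
So 0.743 W = 0.02847 I₀, giving I₀ = 0.743/0.02847 = 26.1 W.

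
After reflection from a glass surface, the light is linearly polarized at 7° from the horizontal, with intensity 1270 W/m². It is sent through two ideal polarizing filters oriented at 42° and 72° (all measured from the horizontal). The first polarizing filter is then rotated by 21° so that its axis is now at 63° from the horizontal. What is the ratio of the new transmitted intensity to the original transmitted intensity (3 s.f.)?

I_new/I_old ≈ 0.606

Before rotation:
By Malus's law, I₁ = I₀ cos²(42° − 7°) = I₀ cos²(35°) = 0.671 I₀.
I₂ = I₁ cos²(72° − 42°) = 0.671 I₀ · cos²(30°) = 0.5033 I₀.
After rotation:
I₁ = I₀ cos²(63° − 7°) = I₀ cos²(56°) = 0.3127 I₀.
I₂ = I₁ cos²(72° − 63°) = 0.3127 I₀ · cos²(9°) = 0.305 I₀.
Ratio = 0.305 / 0.5033 = 0.6061.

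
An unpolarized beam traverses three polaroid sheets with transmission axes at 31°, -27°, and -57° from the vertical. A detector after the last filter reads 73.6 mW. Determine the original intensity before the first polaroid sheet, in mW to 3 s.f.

I₀ ≈ 699 mW

Unpolarized light through the first polarizer → I₁ = ½ I₀, now polarized at 31°.
I₂ = I₁ cos²(-27° − 31°) = 0.5 I₀ · cos²(58°) = 0.1404 I₀.
I₃ = I₂ cos²(-57° + 27°) = 0.1404 I₀ · cos²(30°) = 0.1053 I₀.
So 73.6 mW = 0.1053 I₀, giving I₀ = 73.6/0.1053 = 698.9 mW.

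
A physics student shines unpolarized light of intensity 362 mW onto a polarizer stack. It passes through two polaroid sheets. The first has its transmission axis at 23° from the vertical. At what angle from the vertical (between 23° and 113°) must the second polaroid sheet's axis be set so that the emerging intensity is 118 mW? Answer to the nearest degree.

Unpolarized light through the first polarizer → I₁ = ½ I₀, now polarized at 23°.
Target fraction: 118 / 362 mW = 0.326 of I₀.
Need I₂/I₀ = 0.326, so cos²(θ − 23°) = 0.326 / 0.5 = 0.6519.
θ − 23° = arccos(√0.6519) = 36.2°, giving θ ≈ 23 + 36.2 = 59.2°.

θ ≈ 59°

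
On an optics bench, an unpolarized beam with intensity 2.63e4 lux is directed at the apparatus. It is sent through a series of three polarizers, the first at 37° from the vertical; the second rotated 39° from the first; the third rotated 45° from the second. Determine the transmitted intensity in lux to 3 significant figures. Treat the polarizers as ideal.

I ≈ 3970 lux

Unpolarized light through the first polarizer → I₁ = 2.63e4 lux/2 = 1.315e+04 lux, polarized at 37°.
I₂ = I₁ · cos²(39°) = 1.315e+04 · 0.604 = 7942 lux.
I₃ = I₂ · cos²(45°) = 7942 · 0.5 = 3971 lux.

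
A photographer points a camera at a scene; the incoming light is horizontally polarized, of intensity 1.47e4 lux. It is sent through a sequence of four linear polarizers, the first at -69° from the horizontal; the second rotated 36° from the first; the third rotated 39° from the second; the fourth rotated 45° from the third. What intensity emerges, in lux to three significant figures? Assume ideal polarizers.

I₁ = 1.47e4 lux · cos²(69°) = 1888 lux.
I₂ = I₁ · cos²(36°) = 1888 · 0.6545 = 1236 lux.
I₃ = I₂ · cos²(39°) = 1236 · 0.604 = 746.3 lux.
I₄ = I₃ · cos²(45°) = 746.3 · 0.5 = 373.1 lux.

I ≈ 373 lux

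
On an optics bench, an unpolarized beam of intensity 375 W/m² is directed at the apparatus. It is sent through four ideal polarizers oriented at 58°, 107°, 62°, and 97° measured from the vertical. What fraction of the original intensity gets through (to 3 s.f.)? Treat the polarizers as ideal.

Unpolarized light through the first polarizer → I₁ = 375 W/m²/2 = 187.5 W/m², polarized at 58°.
I₂ = I₁ · cos²(49°) = 187.5 · 0.4304 = 80.7 W/m².
I₃ = I₂ · cos²(45°) = 80.7 · 0.5 = 40.35 W/m².
I₄ = I₃ · cos²(35°) = 40.35 · 0.671 = 27.08 W/m².
Transmitted fraction = 0.0722.

I/I₀ ≈ 0.0722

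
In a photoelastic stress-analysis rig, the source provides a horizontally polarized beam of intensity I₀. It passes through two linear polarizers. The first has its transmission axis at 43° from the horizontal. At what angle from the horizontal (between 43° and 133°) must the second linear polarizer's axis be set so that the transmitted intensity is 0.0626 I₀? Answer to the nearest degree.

I₁ = I₀ cos²(43° − 0°) = I₀ cos²(43°) = 0.5349 I₀.
Need I₂/I₀ = 0.0626, so cos²(θ − 43°) = 0.0626 / 0.5349 = 0.117.
θ − 43° = arccos(√0.117) = 70.0°, giving θ ≈ 43 + 70.0 = 113.0°.

θ ≈ 113°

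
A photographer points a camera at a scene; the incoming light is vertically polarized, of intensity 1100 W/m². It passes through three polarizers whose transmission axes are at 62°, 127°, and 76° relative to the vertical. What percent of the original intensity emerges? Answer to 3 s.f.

≈ 1.56%

By Malus's law, I₁ = 1100 W/m² · cos²(62°) = 242.4 W/m².
I₂ = I₁ · cos²(65°) = 242.4 · 0.1786 = 43.3 W/m².
I₃ = I₂ · cos²(51°) = 43.3 · 0.396 = 17.15 W/m².
That is 1.559% of the incident intensity.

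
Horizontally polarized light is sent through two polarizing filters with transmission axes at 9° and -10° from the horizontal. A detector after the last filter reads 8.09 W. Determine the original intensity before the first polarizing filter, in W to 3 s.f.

I₀ ≈ 9.28 W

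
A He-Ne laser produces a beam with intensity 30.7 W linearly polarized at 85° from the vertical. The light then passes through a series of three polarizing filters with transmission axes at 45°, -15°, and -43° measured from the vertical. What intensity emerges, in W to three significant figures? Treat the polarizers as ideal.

I ≈ 3.51 W

By Malus's law, I₁ = 30.7 W · cos²(40°) = 18.02 W.
I₂ = I₁ · cos²(60°) = 18.02 · 0.25 = 4.504 W.
I₃ = I₂ · cos²(28°) = 4.504 · 0.7796 = 3.511 W.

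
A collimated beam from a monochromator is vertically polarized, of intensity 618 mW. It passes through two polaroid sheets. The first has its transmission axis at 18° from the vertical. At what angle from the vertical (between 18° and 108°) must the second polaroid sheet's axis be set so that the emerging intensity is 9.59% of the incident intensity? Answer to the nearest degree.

I₁ = I₀ cos²(18° − 0°) = I₀ cos²(18°) = 0.9045 I₀.
Need I₂/I₀ = 0.0959, so cos²(θ − 18°) = 0.0959 / 0.9045 = 0.106.
θ − 18° = arccos(√0.106) = 71.0°, giving θ ≈ 18 + 71.0 = 89.0°.

θ ≈ 89°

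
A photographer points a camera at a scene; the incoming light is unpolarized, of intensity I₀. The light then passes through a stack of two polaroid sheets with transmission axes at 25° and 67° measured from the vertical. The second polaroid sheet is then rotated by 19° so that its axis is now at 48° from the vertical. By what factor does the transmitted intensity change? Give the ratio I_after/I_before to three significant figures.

I_new/I_old ≈ 1.53

Before rotation:
Unpolarized light through the first polarizer → I₁ = ½ I₀, now polarized at 25°.
I₂ = I₁ cos²(67° − 25°) = 0.5 I₀ · cos²(42°) = 0.2761 I₀.
After rotation:
Unpolarized light through the first polarizer → I₁ = ½ I₀, now polarized at 25°.
I₂ = I₁ cos²(48° − 25°) = 0.5 I₀ · cos²(23°) = 0.4237 I₀.
Ratio = 0.4237 / 0.2761 = 1.534.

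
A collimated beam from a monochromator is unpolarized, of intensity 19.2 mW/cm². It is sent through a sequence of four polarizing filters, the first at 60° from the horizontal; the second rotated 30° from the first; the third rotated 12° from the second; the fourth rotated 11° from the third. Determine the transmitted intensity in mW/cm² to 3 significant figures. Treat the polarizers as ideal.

Unpolarized light through the first polarizer → I₁ = 19.2 mW/cm²/2 = 9.6 mW/cm², polarized at 60°.
I₂ = I₁ · cos²(30°) = 9.6 · 0.75 = 7.2 mW/cm².
I₃ = I₂ · cos²(12°) = 7.2 · 0.9568 = 6.889 mW/cm².
I₄ = I₃ · cos²(11°) = 6.889 · 0.9636 = 6.638 mW/cm².

I ≈ 6.64 mW/cm²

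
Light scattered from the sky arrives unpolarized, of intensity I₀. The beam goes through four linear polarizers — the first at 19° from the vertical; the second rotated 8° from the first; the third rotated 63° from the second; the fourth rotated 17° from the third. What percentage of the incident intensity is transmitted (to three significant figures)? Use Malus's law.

Unpolarized light through the first polarizer → I₁ = ½ I₀, now polarized at 19°.
I₂ = I₁ cos²(8°) = 0.5 · 0.9806 I₀ = 0.4903 I₀.
I₃ = I₂ cos²(63°) = 0.4903 · 0.2061 I₀ = 0.1011 I₀.
I₄ = I₃ cos²(17°) = 0.1011 · 0.9145 I₀ = 0.09242 I₀.
That is 9.242% of the incident intensity.

≈ 9.24%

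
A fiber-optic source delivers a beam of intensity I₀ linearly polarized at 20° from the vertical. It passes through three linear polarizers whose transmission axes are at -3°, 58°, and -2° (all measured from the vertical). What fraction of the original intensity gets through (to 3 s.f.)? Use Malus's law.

By Malus's law, I₁ = I₀ cos²(-3° − 20°) = I₀ cos²(23°) = 0.8473 I₀.
I₂ = I₁ cos²(58° + 3°) = 0.8473 I₀ · cos²(61°) = 0.1992 I₀.
I₃ = I₂ cos²(-2° − 58°) = 0.1992 I₀ · cos²(60°) = 0.04979 I₀.
Transmitted fraction = 0.04979.

≈ 0.0498 I₀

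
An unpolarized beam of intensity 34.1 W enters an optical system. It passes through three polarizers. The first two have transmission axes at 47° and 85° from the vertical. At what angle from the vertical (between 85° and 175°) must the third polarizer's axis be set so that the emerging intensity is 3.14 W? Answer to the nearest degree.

Unpolarized light through the first polarizer → I₁ = ½ I₀, now polarized at 47°.
I₂ = I₁ cos²(85° − 47°) = 0.5 I₀ · cos²(38°) = 0.3105 I₀.
Target fraction: 3.14 / 34.1 W = 0.09208 of I₀.
Need I₃/I₀ = 0.09208, so cos²(θ − 85°) = 0.09208 / 0.3105 = 0.2966.
θ − 85° = arccos(√0.2966) = 57.0°, giving θ ≈ 85 + 57.0 = 142.0°.

θ ≈ 142°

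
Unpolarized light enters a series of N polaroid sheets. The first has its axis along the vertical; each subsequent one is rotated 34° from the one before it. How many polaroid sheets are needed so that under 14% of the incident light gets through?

First polarizer halves the unpolarized light: factor 1/2.
Each further stage multiplies by cos²(34°) = 0.6873.
After N polarizers: T = 0.5·0.6873^(N−1). Require T < 0.14 ⇒ N−1 > ln(0.14/0.5)/ln(0.6873) = 3.39, so N−1 ≥ 4 and N = 5.
Check: N=5 gives T = 0.1116 < 0.14; N=4 gives T = 0.1623.

N = 5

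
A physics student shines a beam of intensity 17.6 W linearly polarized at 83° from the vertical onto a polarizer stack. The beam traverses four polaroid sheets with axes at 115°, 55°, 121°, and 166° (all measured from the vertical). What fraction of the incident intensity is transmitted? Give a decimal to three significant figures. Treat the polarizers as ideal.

I/I₀ ≈ 0.0149

By Malus's law, I₁ = 17.6 W · cos²(32°) = 12.66 W.
I₂ = I₁ · cos²(60°) = 12.66 · 0.25 = 3.164 W.
I₃ = I₂ · cos²(66°) = 3.164 · 0.1654 = 0.5235 W.
I₄ = I₃ · cos²(45°) = 0.5235 · 0.5 = 0.2618 W.
Transmitted fraction = 0.01487.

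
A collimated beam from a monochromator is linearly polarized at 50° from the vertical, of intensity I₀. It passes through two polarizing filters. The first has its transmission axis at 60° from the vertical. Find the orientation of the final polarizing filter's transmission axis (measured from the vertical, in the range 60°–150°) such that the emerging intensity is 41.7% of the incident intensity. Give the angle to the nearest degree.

θ ≈ 109°

By Malus's law, I₁ = I₀ cos²(60° − 50°) = I₀ cos²(10°) = 0.9698 I₀.
Need I₂/I₀ = 0.417, so cos²(θ − 60°) = 0.417 / 0.9698 = 0.43.
θ − 60° = arccos(√0.43) = 49.0°, giving θ ≈ 60 + 49.0 = 109.0°.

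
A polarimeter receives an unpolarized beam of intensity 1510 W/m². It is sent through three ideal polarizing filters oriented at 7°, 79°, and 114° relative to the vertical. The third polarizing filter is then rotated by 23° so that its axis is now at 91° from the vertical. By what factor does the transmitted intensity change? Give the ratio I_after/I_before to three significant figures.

I_new/I_old ≈ 1.43

Before rotation:
Unpolarized light through the first polarizer → I₁ = ½ I₀, now polarized at 7°.
I₂ = I₁ cos²(79° − 7°) = 0.5 I₀ · cos²(72°) = 0.04775 I₀.
I₃ = I₂ cos²(114° − 79°) = 0.04775 I₀ · cos²(35°) = 0.03204 I₀.
After rotation:
Unpolarized light through the first polarizer → I₁ = ½ I₀, now polarized at 7°.
I₂ = I₁ cos²(79° − 7°) = 0.5 I₀ · cos²(72°) = 0.04775 I₀.
I₃ = I₂ cos²(91° − 79°) = 0.04775 I₀ · cos²(12°) = 0.04568 I₀.
Ratio = 0.04568 / 0.03204 = 1.426.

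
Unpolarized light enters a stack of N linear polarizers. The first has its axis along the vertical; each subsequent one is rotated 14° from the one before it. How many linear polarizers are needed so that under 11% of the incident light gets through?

First polarizer halves the unpolarized light: factor 1/2.
Each further stage multiplies by cos²(14°) = 0.9415.
After N polarizers: T = 0.5·0.9415^(N−1). Require T < 0.11 ⇒ N−1 > ln(0.11/0.5)/ln(0.9415) = 25.11, so N−1 ≥ 26 and N = 27.
Check: N=27 gives T = 0.1042 < 0.11; N=26 gives T = 0.1107.

N = 27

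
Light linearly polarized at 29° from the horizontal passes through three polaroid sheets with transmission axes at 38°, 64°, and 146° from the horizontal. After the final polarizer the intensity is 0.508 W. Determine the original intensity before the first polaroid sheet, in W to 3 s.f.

I₁ = I₀ cos²(38° − 29°) = I₀ cos²(9°) = 0.9755 I₀.
I₂ = I₁ cos²(64° − 38°) = 0.9755 I₀ · cos²(26°) = 0.7881 I₀.
I₃ = I₂ cos²(146° − 64°) = 0.7881 I₀ · cos²(82°) = 0.01526 I₀.
So 0.508 W = 0.01526 I₀, giving I₀ = 0.508/0.01526 = 33.28 W.

I₀ ≈ 33.3 W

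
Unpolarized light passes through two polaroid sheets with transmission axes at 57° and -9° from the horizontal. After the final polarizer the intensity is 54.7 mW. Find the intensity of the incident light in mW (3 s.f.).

I₀ ≈ 661 mW

Unpolarized light through the first polarizer → I₁ = ½ I₀, now polarized at 57°.
I₂ = I₁ cos²(-9° − 57°) = 0.5 I₀ · cos²(66°) = 0.08272 I₀.
So 54.7 mW = 0.08272 I₀, giving I₀ = 54.7/0.08272 = 661.3 mW.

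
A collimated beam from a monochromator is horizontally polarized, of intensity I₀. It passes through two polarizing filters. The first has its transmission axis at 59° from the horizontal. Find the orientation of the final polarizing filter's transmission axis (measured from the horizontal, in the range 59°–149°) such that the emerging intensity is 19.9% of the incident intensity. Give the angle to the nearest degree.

I₁ = I₀ cos²(59° − 0°) = I₀ cos²(59°) = 0.2653 I₀.
Need I₂/I₀ = 0.199, so cos²(θ − 59°) = 0.199 / 0.2653 = 0.7502.
θ − 59° = arccos(√0.7502) = 30.0°, giving θ ≈ 59 + 30.0 = 89.0°.

θ ≈ 89°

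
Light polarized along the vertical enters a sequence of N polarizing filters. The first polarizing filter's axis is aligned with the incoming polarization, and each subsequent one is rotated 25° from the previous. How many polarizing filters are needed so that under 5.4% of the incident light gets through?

N = 16

First polarizer is aligned with the polarization: full transmission.
Each further stage multiplies by cos²(25°) = 0.8214.
After N polarizers: T = 0.8214^(N−1). Require T < 0.054 ⇒ N−1 > ln(0.054)/ln(0.8214) = 14.83, so N−1 ≥ 15 and N = 16.
Check: N=16 gives T = 0.05227 < 0.054; N=15 gives T = 0.06364.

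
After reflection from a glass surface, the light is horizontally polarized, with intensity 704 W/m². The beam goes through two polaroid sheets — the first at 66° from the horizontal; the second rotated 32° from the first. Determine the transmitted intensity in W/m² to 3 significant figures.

I ≈ 83.8 W/m²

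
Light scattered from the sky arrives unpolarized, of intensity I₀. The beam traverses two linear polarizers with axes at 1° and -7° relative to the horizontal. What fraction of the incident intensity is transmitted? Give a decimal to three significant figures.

≈ 0.490 I₀

Unpolarized light through the first polarizer → I₁ = ½ I₀, now polarized at 1°.
I₂ = I₁ cos²(-7° − 1°) = 0.5 I₀ · cos²(8°) = 0.4903 I₀.
Transmitted fraction = 0.4903.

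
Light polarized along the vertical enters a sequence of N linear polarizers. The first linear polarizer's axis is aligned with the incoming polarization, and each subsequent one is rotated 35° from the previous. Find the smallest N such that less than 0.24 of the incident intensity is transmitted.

First polarizer is aligned with the polarization: full transmission.
Each further stage multiplies by cos²(35°) = 0.671.
After N polarizers: T = 0.671^(N−1). Require T < 0.24 ⇒ N−1 > ln(0.24)/ln(0.671) = 3.58, so N−1 ≥ 4 and N = 5.
Check: N=5 gives T = 0.2027 < 0.24; N=4 gives T = 0.3021.

N = 5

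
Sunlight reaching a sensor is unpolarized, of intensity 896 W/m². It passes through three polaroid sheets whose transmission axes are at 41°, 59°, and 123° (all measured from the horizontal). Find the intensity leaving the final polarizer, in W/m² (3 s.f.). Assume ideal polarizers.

I ≈ 77.9 W/m²

Unpolarized light through the first polarizer → I₁ = 896 W/m²/2 = 448 W/m², polarized at 41°.
I₂ = I₁ · cos²(18°) = 448 · 0.9045 = 405.2 W/m².
I₃ = I₂ · cos²(64°) = 405.2 · 0.1922 = 77.87 W/m².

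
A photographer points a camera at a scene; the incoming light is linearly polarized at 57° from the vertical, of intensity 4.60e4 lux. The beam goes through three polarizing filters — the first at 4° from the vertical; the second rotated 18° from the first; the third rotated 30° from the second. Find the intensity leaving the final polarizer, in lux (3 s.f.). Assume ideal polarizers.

I ≈ 1.13e4 lux

I₁ = 4.60e4 lux · cos²(53°) = 1.666e+04 lux.
I₂ = I₁ · cos²(18°) = 1.666e+04 · 0.9045 = 1.507e+04 lux.
I₃ = I₂ · cos²(30°) = 1.507e+04 · 0.75 = 1.13e+04 lux.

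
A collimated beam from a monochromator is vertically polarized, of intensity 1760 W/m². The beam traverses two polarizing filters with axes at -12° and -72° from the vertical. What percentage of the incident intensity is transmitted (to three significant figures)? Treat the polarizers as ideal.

≈ 23.9%

I₁ = 1760 W/m² · cos²(12°) = 1684 W/m².
I₂ = I₁ · cos²(60°) = 1684 · 0.25 = 421 W/m².
That is 23.92% of the incident intensity.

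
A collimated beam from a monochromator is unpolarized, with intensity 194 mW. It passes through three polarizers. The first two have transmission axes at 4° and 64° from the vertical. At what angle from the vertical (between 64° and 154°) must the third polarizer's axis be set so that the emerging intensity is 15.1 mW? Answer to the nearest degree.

Unpolarized light through the first polarizer → I₁ = ½ I₀, now polarized at 4°.
I₂ = I₁ cos²(64° − 4°) = 0.5 I₀ · cos²(60°) = 0.125 I₀.
Target fraction: 15.1 / 194 mW = 0.07784 of I₀.
Need I₃/I₀ = 0.07784, so cos²(θ − 64°) = 0.07784 / 0.125 = 0.6227.
θ − 64° = arccos(√0.6227) = 37.9°, giving θ ≈ 64 + 37.9 = 101.9°.

θ ≈ 102°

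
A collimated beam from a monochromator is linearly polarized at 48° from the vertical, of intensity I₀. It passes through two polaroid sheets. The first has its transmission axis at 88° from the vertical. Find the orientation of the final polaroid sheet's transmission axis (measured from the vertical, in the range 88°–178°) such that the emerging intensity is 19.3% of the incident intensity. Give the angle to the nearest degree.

By Malus's law, I₁ = I₀ cos²(88° − 48°) = I₀ cos²(40°) = 0.5868 I₀.
Need I₂/I₀ = 0.193, so cos²(θ − 88°) = 0.193 / 0.5868 = 0.3289.
θ − 88° = arccos(√0.3289) = 55.0°, giving θ ≈ 88 + 55.0 = 143.0°.

θ ≈ 143°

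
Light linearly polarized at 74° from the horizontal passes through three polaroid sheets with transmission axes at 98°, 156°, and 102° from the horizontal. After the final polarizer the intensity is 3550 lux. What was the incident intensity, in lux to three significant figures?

I₁ = I₀ cos²(98° − 74°) = I₀ cos²(24°) = 0.8346 I₀.
I₂ = I₁ cos²(156° − 98°) = 0.8346 I₀ · cos²(58°) = 0.2344 I₀.
I₃ = I₂ cos²(102° − 156°) = 0.2344 I₀ · cos²(54°) = 0.08097 I₀.
So 3550 lux = 0.08097 I₀, giving I₀ = 3550/0.08097 = 4.384e+04 lux.

I₀ ≈ 4.38e4 lux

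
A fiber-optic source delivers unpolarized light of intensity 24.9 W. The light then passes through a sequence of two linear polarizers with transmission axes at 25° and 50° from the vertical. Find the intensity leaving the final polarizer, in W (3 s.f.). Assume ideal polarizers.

Unpolarized light through the first polarizer → I₁ = 24.9 W/2 = 12.45 W, polarized at 25°.
I₂ = I₁ · cos²(25°) = 12.45 · 0.8214 = 10.23 W.

I ≈ 10.2 W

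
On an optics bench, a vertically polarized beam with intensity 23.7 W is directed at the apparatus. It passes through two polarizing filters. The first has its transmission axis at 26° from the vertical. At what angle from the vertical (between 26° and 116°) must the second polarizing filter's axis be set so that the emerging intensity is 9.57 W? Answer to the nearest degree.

I₁ = I₀ cos²(26° − 0°) = I₀ cos²(26°) = 0.8078 I₀.
Target fraction: 9.57 / 23.7 W = 0.4038 of I₀.
Need I₂/I₀ = 0.4038, so cos²(θ − 26°) = 0.4038 / 0.8078 = 0.4999.
θ − 26° = arccos(√0.4999) = 45.0°, giving θ ≈ 26 + 45.0 = 71.0°.

θ ≈ 71°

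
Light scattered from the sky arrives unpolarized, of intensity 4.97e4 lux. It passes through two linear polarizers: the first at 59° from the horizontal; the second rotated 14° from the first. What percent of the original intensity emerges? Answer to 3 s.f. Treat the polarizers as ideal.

Unpolarized light through the first polarizer → I₁ = 4.97e4 lux/2 = 2.485e+04 lux, polarized at 59°.
I₂ = I₁ · cos²(14°) = 2.485e+04 · 0.9415 = 2.34e+04 lux.
That is 47.07% of the incident intensity.

≈ 47.1%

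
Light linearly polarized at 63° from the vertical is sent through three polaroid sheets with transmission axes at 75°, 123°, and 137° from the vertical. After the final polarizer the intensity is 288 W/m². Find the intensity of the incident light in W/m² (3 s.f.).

I₀ ≈ 714 W/m²

By Malus's law, I₁ = I₀ cos²(75° − 63°) = I₀ cos²(12°) = 0.9568 I₀.
I₂ = I₁ cos²(123° − 75°) = 0.9568 I₀ · cos²(48°) = 0.4284 I₀.
I₃ = I₂ cos²(137° − 123°) = 0.4284 I₀ · cos²(14°) = 0.4033 I₀.
So 288 W/m² = 0.4033 I₀, giving I₀ = 288/0.4033 = 714.1 W/m².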